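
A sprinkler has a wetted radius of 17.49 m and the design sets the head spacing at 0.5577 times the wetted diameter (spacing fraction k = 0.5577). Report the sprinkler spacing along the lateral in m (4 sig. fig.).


Approach: apply the sprinkler spacing rule (spacing as a fraction of wetted diameter), S = k*(2*R).
S = 0.5577 * (2 * 17.49) = 19.51 m
Therefore the sprinkler spacing along the lateral = 19.51 m.


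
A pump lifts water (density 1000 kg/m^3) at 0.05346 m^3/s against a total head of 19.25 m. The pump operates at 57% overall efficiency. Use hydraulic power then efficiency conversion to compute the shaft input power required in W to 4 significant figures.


Approach: apply hydraulic power then efficiency conversion, P = rho*g*Q*H; P_in = P/eta.
Step 1 — hydraulic power (P = rho*g*Q*H):
  P = 1000 * 9.81 * 0.05346 * 19.25 = 10095.5 W
Step 2 — input power: P_in = P/eta = 10095.5 / 0.57 = 17710 W
Therefore the shaft input power required = 17710 W.


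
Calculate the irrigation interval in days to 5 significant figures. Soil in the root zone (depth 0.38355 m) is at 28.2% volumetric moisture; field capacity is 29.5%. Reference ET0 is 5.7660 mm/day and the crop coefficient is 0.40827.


Approach: apply soil-water budget scheduling, SMD = (FC-theta)/100*depth*1000; ETc = ET0*Kc; interval = SMD/ETc.
Step 1 — soil moisture deficit:
  SMD = (29.5 - 28.2)/100 * 0.38355 * 1000 = 4.986150 mm
Step 2 — daily crop ET (ETc = ET0*Kc):
  ETc = 5.7660 * 0.40827 = 2.354085 mm/day
Step 3 — irrigation interval (SMD/ETc):
  interval = 4.986150 / 2.354085 = 2.1181 days
Therefore the irrigation interval = 2.1181 days.


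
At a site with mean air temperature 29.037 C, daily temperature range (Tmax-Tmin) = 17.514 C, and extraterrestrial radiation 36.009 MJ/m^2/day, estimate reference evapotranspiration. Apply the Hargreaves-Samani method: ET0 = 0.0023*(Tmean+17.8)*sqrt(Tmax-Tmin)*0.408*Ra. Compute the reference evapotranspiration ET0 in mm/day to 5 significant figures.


ET0 = 0.0023*(29.037+17.8)*sqrt(17.514)*0.408*36.009 = 6.6234 mm/day
Therefore the reference evapotranspiration ET0 = 6.6234 mm/day.


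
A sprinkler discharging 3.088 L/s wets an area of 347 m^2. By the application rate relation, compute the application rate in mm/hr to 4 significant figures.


Approach: apply the application rate relation, rate = (Q/A)*3600.
rate = (3.088 / 347) * 3600 = 32.04 mm/hr
Therefore the application rate = 32.04 mm/hr.


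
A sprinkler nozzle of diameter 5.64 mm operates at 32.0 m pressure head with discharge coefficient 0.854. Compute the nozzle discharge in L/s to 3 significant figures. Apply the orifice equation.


Approach: apply the orifice equation, Q = Cd*A*sqrt(2*g*h), A = pi*(d/2)^2.
A = pi*(5.64e-3/2)^2 = 2.4983e-05 m^2
Q = 0.854 * 2.4983e-05 * sqrt(2*9.81*32.0) * 1000 = 0.535 L/s
Therefore the nozzle discharge = 0.535 L/s.


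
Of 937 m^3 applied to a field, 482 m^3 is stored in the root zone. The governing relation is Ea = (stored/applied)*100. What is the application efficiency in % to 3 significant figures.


Ea = (482/937)*100 = 51.4 %
Therefore the application efficiency = 51.4 %.


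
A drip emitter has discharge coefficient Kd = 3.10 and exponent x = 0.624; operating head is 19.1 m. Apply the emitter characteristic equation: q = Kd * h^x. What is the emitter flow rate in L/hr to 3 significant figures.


q = 3.10 * 19.1^0.624 = 19.5 L/hr
Therefore the emitter flow rate = 19.5 L/hr.


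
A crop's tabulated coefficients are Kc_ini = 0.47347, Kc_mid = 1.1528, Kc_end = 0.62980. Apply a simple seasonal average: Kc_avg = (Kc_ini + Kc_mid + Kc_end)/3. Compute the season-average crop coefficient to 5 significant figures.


Kc_avg = (0.47347 + 1.1528 + 0.62980)/3 = 0.75202
Therefore the season-average crop coefficient = 0.75202.


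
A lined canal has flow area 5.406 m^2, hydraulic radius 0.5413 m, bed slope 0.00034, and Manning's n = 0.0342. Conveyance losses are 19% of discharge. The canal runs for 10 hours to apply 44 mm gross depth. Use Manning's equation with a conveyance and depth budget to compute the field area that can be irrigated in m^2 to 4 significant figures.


Approach: apply Manning's equation with a conveyance and depth budget, Q = (1/n)*A*R^(2/3)*S^(1/2); Q_field = Q*(1-loss); Area = Q_field*t/(d/1000).
Step 1 — canal discharge (Manning's equation):
  Q = (1/0.0342) * 5.406 * 0.5413^(2/3) * 0.00034^(1/2) = 1.93589 m^3/s
Step 2 — delivered flow: Q_field = 1.93589*(1 - 19/100) = 1.56807 m^3/s
Step 3 — volume delivered: V = 1.56807 * 10*3600 = 56450.6 m^3
Step 4 — area served: A = V / (depth/1000) = 56450.6 / 0.044 = 1283000 m^2
Therefore the field area that can be irrigated = 1283000 m^2.


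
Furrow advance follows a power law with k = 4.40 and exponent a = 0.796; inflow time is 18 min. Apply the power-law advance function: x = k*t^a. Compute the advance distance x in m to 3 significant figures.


x = 4.40 * 18^0.796 = 43.9 m
Therefore the advance distance x = 43.9 m.


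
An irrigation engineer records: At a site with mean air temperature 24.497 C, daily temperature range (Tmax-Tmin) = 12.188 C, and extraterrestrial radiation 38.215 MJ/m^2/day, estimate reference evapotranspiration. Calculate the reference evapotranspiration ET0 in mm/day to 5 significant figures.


Approach: apply the Hargreaves-Samani method, ET0 = 0.0023*(Tmean+17.8)*sqrt(Tmax-Tmin)*0.408*Ra.
ET0 = 0.0023*(24.497+17.8)*sqrt(12.188)*0.408*38.215 = 5.2954 mm/day
Therefore the reference evapotranspiration ET0 = 5.2954 mm/day.


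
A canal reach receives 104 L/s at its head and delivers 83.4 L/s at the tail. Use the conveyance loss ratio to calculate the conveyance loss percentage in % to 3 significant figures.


Approach: apply the conveyance loss ratio, loss% = ((Q_head - Q_tail)/Q_head)*100.
loss = ((104 - 83.4)/104)*100 = 19.8 %
Therefore the conveyance loss percentage = 19.8 %.


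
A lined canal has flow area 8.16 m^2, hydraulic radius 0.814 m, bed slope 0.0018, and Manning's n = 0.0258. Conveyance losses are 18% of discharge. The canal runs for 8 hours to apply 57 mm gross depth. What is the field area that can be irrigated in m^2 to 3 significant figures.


Approach: apply Manning's equation with a conveyance and depth budget, Q = (1/n)*A*R^(2/3)*S^(1/2); Q_field = Q*(1-loss); Area = Q_field*t/(d/1000).
Step 1 — canal discharge (Manning's equation):
  Q = (1/0.0258) * 8.16 * 0.814^(2/3) * 0.0018^(1/2) = 11.698 m^3/s
Step 2 — delivered flow: Q_field = 11.698*(1 - 18/100) = 9.5926 m^3/s
Step 3 — volume delivered: V = 9.5926 * 8*3600 = 276270 m^3
Step 4 — area served: A = V / (depth/1000) = 276270 / 0.057 = 4850000 m^2
Therefore the field area that can be irrigated = 4850000 m^2.


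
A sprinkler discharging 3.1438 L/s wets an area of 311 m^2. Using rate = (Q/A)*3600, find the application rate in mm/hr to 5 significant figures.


rate = (3.1438 / 311) * 3600 = 36.391 mm/hr
Therefore the application rate = 36.391 mm/hr.


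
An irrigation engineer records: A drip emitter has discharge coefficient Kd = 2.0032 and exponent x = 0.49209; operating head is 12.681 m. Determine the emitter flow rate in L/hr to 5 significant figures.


Approach: apply the emitter characteristic equation, q = Kd * h^x.
q = 2.0032 * 12.681^0.49209 = 6.9916 L/hr
Therefore the emitter flow rate = 6.9916 L/hr.


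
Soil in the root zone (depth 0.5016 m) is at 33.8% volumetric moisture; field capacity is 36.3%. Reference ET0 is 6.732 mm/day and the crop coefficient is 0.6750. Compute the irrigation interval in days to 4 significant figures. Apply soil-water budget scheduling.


Approach: apply soil-water budget scheduling, SMD = (FC-theta)/100*depth*1000; ETc = ET0*Kc; interval = SMD/ETc.
Step 1 — soil moisture deficit:
  SMD = (36.3 - 33.8)/100 * 0.5016 * 1000 = 12.5400 mm
Step 2 — daily crop ET (ETc = ET0*Kc):
  ETc = 6.732 * 0.6750 = 4.54410 mm/day
Step 3 — irrigation interval (SMD/ETc):
  interval = 12.5400 / 4.54410 = 2.760 days
Therefore the irrigation interval = 2.760 days.


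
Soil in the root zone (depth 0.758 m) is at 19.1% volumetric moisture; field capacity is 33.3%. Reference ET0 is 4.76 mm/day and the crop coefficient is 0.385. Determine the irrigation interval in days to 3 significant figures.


Approach: apply soil-water budget scheduling, SMD = (FC-theta)/100*depth*1000; ETc = ET0*Kc; interval = SMD/ETc.
Step 1 — soil moisture deficit:
  SMD = (33.3 - 19.1)/100 * 0.758 * 1000 = 107.64 mm
Step 2 — daily crop ET (ETc = ET0*Kc):
  ETc = 4.76 * 0.385 = 1.8326 mm/day
Step 3 — irrigation interval (SMD/ETc):
  interval = 107.64 / 1.8326 = 58.7 days
Therefore the irrigation interval = 58.7 days.


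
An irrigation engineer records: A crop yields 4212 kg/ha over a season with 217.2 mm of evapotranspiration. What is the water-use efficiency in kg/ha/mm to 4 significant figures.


Approach: apply the water-use efficiency ratio, WUE = yield/ET.
WUE = 4212 / 217.2 = 19.39 kg/ha/mm
Therefore the water-use efficiency = 19.39 kg/ha/mm.


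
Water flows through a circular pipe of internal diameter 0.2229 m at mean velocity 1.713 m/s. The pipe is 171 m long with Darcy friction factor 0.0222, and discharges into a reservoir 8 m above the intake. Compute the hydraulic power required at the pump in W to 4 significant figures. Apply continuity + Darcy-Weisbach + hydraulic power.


Approach: apply continuity + Darcy-Weisbach + hydraulic power, Q = A*v; hf = f*(L/D)*(v^2/(2g)); H = static + hf; P = rho*g*Q*H.
Step 1 — flow rate (continuity, Q = A*v):
  A = pi*(0.2229/2)^2 = 0.0390220 m^2
  Q = 0.0390220 * 1.713 = 0.0668448 m^3/s
Step 2 — friction head loss (Darcy-Weisbach):
  hf = 0.0222 * (171/0.2229) * (1.713^2 / (2*9.81))
  hf = 2.54715 m
Step 3 — total head: H = 8 + 2.54715 = 10.5472 m
Step 4 — hydraulic power (P = rho*g*Q*H):
  P = 1000 * 9.81 * 0.0668448 * 10.5472 = 6916 W
Therefore the hydraulic power required at the pump = 6916 W.


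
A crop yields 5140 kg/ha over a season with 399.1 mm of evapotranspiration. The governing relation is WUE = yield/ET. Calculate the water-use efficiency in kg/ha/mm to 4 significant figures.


WUE = 5140 / 399.1 = 12.88 kg/ha/mm
Therefore the water-use efficiency = 12.88 kg/ha/mm.


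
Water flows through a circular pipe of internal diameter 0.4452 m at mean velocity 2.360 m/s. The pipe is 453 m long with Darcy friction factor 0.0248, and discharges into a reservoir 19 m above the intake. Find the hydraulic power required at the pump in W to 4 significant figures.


Approach: apply continuity + Darcy-Weisbach + hydraulic power, Q = A*v; hf = f*(L/D)*(v^2/(2g)); H = static + hf; P = rho*g*Q*H.
Step 1 — flow rate (continuity, Q = A*v):
  A = pi*(0.4452/2)^2 = 0.155668 m^2
  Q = 0.155668 * 2.360 = 0.367377 m^3/s
Step 2 — friction head loss (Darcy-Weisbach):
  hf = 0.0248 * (453/0.4452) * (2.360^2 / (2*9.81))
  hf = 7.16341 m
Step 3 — total head: H = 19 + 7.16341 = 26.1634 m
Step 4 — hydraulic power (P = rho*g*Q*H):
  P = 1000 * 9.81 * 0.367377 * 26.1634 = 94290 W
Therefore the hydraulic power required at the pump = 94290 W.


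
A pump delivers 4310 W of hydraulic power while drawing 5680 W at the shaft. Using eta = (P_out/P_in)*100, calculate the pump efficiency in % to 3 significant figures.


eta = (4310 / 5680) * 100 = 75.9 %
Therefore the pump efficiency = 75.9 %.


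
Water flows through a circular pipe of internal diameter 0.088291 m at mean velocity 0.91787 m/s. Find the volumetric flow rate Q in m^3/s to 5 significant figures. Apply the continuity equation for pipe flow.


Approach: apply the continuity equation for pipe flow, Q = A * v with A = pi*(D/2)^2.
A = pi*(0.088291/2)^2 = 0.006122415 m^2
Q = 0.006122415 * 0.91787 = 0.0056196 m^3/s
Therefore the volumetric flow rate Q = 0.0056196 m^3/s.


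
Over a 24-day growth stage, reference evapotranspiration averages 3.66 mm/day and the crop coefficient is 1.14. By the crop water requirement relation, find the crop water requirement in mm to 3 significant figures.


Approach: apply the crop water requirement relation, CWR = ET0 * Kc * days.
CWR = 3.66 * 1.14 * 24 = 100 mm
Therefore the crop water requirement = 100 mm.


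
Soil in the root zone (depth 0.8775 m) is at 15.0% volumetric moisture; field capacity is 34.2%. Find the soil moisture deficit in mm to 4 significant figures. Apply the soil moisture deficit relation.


Approach: apply the soil moisture deficit relation, SMD = (FC - theta)/100 * depth * 1000.
SMD = (34.2 - 15.0)/100 * 0.8775 * 1000 = 168.5 mm
Therefore the soil moisture deficit = 168.5 mm.


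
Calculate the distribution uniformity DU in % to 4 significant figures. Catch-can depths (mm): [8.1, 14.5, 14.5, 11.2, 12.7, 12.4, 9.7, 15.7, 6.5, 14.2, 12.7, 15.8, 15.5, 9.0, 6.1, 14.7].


Approach: apply the low-quarter distribution uniformity, DU = (mean of lowest quarter of readings / overall mean)*100.
sorted lowest 4 of 16: [6.1, 6.5, 8.1, 9.0] -> mean = 7.42500 mm
overall mean = 12.0812 mm
DU = (7.42500/12.0812)*100 = 61.46 %
Therefore the distribution uniformity DU = 61.46 %.


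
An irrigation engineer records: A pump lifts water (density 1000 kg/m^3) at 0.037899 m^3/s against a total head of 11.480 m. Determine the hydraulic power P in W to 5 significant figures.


Approach: apply the hydraulic power relation, P = rho*g*Q*H.
P = 1000 * 9.81 * 0.037899 * 11.480 = 4268.1 W
Therefore the hydraulic power P = 4268.1 W.


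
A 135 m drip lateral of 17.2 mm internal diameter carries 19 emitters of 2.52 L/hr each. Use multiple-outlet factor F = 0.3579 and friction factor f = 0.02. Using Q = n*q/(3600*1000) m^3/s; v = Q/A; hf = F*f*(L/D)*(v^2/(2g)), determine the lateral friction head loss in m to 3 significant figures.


Q = 19*2.52/(3600*1000) = 1.3300e-05 m^3/s
A = pi*(17.2e-3/2)^2 = 2.3235e-04 m^2, so v = Q/A = 0.057241 m/s
hf = 0.3579*0.02*(135/0.0172)*(0.057241^2/(2*9.81)) = 0.00938 m
Therefore the lateral friction head loss = 0.00938 m.


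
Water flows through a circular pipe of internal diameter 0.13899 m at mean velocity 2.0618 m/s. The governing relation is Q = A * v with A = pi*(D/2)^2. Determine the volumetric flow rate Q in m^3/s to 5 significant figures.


A = pi*(0.13899/2)^2 = 0.01517249 m^2
Q = 0.01517249 * 2.0618 = 0.031283 m^3/s
Therefore the volumetric flow rate Q = 0.031283 m^3/s.


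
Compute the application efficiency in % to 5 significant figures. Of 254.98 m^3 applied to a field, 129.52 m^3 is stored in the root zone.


Approach: apply the application efficiency ratio, Ea = (stored/applied)*100.
Ea = (129.52/254.98)*100 = 50.796 %
Therefore the application efficiency = 50.796 %.


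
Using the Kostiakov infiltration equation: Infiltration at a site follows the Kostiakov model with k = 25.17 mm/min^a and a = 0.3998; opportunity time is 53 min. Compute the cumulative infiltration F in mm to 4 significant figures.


Approach: apply the Kostiakov infiltration equation, F = k*t^a.
F = 25.17 * 53^0.3998 = 123.1 mm
Therefore the cumulative infiltration F = 123.1 mm.


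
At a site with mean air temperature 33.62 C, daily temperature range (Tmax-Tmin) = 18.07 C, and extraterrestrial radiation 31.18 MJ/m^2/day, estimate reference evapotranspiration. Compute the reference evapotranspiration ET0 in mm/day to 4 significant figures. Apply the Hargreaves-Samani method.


Approach: apply the Hargreaves-Samani method, ET0 = 0.0023*(Tmean+17.8)*sqrt(Tmax-Tmin)*0.408*Ra.
ET0 = 0.0023*(33.62+17.8)*sqrt(18.07)*0.408*31.18 = 6.396 mm/day
Therefore the reference evapotranspiration ET0 = 6.396 mm/day.


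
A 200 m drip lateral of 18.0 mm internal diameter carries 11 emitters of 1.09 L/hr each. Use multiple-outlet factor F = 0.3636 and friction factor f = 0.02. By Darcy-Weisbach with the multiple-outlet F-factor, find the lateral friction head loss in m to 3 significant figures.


Approach: apply Darcy-Weisbach with the multiple-outlet F-factor, Q = n*q/(3600*1000) m^3/s; v = Q/A; hf = F*f*(L/D)*(v^2/(2g)).
Q = 11*1.09/(3600*1000) = 3.3306e-06 m^3/s
A = pi*(18.0e-3/2)^2 = 2.5447e-04 m^2, so v = Q/A = 0.013088 m/s
hf = 0.3636*0.02*(200/0.0180)*(0.013088^2/(2*9.81)) = 0.000705 m
Therefore the lateral friction head loss = 0.000705 m.


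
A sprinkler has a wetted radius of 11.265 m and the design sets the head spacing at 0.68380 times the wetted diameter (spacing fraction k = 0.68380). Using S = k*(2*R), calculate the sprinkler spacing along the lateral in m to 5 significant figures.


S = 0.68380 * (2 * 11.265) = 15.406 m
Therefore the sprinkler spacing along the lateral = 15.406 m.


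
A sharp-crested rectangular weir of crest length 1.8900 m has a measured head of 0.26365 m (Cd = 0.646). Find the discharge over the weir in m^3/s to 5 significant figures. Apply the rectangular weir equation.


Approach: apply the rectangular weir equation, Q = (2/3)*Cd*L*sqrt(2g)*H^1.5.
Q = (2/3)*0.646*1.8900*sqrt(2*9.81)*0.26365^1.5 = 0.48808 m^3/s
Therefore the discharge over the weir = 0.48808 m^3/s.


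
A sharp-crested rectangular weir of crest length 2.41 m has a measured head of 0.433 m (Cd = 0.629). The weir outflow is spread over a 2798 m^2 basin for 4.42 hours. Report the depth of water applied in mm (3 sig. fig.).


Approach: apply the rectangular weir equation with a volume-to-depth conversion, Q = (2/3)*Cd*L*sqrt(2g)*H^1.5; d = Q*t/A * 1000.
Step 1 — weir discharge:
  Q = (2/3)*0.629*2.41*sqrt(2*9.81)*0.433^1.5 = 1.2754 m^3/s
Step 2 — volume: V = 1.2754 * 4.42*3600 = 20295 m^3
Step 3 — depth: d = V/A * 1000 = 20295/2798 * 1000 = 7250 mm
Therefore the depth of water applied = 7250 mm.


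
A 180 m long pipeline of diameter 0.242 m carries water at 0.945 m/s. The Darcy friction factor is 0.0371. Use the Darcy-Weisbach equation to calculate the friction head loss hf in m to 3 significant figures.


Approach: apply the Darcy-Weisbach equation, hf = f*(L/D)*(v^2/(2g)).
hf = 0.0371 * (180/0.242) * (0.945^2 / (2*9.81))
hf = 1.26 m
Therefore the friction head loss hf = 1.26 m.


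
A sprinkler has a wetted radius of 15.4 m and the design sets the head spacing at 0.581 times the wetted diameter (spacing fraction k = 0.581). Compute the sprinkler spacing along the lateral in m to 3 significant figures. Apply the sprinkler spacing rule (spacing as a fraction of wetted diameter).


Approach: apply the sprinkler spacing rule (spacing as a fraction of wetted diameter), S = k*(2*R).
S = 0.581 * (2 * 15.4) = 17.9 m
Therefore the sprinkler spacing along the lateral = 17.9 m.


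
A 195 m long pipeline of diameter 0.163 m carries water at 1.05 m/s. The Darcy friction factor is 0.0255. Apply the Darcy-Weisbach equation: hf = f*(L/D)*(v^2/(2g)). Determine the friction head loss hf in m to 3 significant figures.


hf = 0.0255 * (195/0.163) * (1.05^2 / (2*9.81))
hf = 1.71 m
Therefore the friction head loss hf = 1.71 m.


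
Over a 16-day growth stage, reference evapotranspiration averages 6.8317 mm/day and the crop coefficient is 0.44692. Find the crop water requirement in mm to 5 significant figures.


Approach: apply the crop water requirement relation, CWR = ET0 * Kc * days.
CWR = 6.8317 * 0.44692 * 16 = 48.852 mm
Therefore the crop water requirement = 48.852 mm.


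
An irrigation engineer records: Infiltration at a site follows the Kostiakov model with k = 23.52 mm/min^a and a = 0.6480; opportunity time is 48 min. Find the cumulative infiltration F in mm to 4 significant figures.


Approach: apply the Kostiakov infiltration equation, F = k*t^a.
F = 23.52 * 48^0.6480 = 289.0 mm
Therefore the cumulative infiltration F = 289.0 mm.


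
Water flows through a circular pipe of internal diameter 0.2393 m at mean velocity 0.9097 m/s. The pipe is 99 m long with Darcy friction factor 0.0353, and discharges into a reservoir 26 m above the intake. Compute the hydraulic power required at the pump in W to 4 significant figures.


Approach: apply continuity + Darcy-Weisbach + hydraulic power, Q = A*v; hf = f*(L/D)*(v^2/(2g)); H = static + hf; P = rho*g*Q*H.
Step 1 — flow rate (continuity, Q = A*v):
  A = pi*(0.2393/2)^2 = 0.0449754 m^2
  Q = 0.0449754 * 0.9097 = 0.0409141 m^3/s
Step 2 — friction head loss (Darcy-Weisbach):
  hf = 0.0353 * (99/0.2393) * (0.9097^2 / (2*9.81))
  hf = 0.615977 m
Step 3 — total head: H = 26 + 0.615977 = 26.6160 m
Step 4 — hydraulic power (P = rho*g*Q*H):
  P = 1000 * 9.81 * 0.0409141 * 26.6160 = 10680 W
Therefore the hydraulic power required at the pump = 10680 W.


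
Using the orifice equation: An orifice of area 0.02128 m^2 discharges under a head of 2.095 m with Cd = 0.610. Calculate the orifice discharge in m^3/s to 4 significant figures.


Approach: apply the orifice equation, Q = Cd*A*sqrt(2*g*h).
Q = 0.610 * 0.02128 * sqrt(2*9.81*2.095) = 0.08322 m^3/s
Therefore the orifice discharge = 0.08322 m^3/s.


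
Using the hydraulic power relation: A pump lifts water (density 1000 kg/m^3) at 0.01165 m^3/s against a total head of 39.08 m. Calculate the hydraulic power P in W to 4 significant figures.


Approach: apply the hydraulic power relation, P = rho*g*Q*H.
P = 1000 * 9.81 * 0.01165 * 39.08 = 4466 W
Therefore the hydraulic power P = 4466 W.


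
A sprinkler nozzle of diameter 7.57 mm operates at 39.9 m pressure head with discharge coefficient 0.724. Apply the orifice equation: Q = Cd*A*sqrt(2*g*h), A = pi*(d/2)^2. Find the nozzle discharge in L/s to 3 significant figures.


A = pi*(7.57e-3/2)^2 = 4.5007e-05 m^2
Q = 0.724 * 4.5007e-05 * sqrt(2*9.81*39.9) * 1000 = 0.912 L/s
Therefore the nozzle discharge = 0.912 L/s.


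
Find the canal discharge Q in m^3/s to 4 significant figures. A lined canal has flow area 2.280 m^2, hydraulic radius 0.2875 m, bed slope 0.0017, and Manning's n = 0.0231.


Approach: apply Manning's equation, Q = (1/n)*A*R^(2/3)*S^(1/2).
Q = (1/0.0231) * 2.280 * 0.2875^(2/3) * 0.0017^(1/2) = 1.773 m^3/s
Therefore the canal discharge Q = 1.773 m^3/s.


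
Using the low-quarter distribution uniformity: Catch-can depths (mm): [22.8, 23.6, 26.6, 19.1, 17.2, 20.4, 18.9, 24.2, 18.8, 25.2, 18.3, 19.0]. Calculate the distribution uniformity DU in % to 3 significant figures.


Approach: apply the low-quarter distribution uniformity, DU = (mean of lowest quarter of readings / overall mean)*100.
sorted lowest 3 of 12: [17.2, 18.3, 18.8] -> mean = 18.100 mm
overall mean = 21.175 mm
DU = (18.100/21.175)*100 = 85.5 %
Therefore the distribution uniformity DU = 85.5 %.


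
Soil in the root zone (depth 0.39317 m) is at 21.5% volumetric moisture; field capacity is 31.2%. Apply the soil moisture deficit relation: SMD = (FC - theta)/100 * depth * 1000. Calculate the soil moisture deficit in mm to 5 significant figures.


SMD = (31.2 - 21.5)/100 * 0.39317 * 1000 = 38.137 mm
Therefore the soil moisture deficit = 38.137 mm.


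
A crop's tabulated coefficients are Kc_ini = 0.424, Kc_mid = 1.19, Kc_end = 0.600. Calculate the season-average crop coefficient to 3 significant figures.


Approach: apply a simple seasonal average, Kc_avg = (Kc_ini + Kc_mid + Kc_end)/3.
Kc_avg = (0.424 + 1.19 + 0.600)/3 = 0.738
Therefore the season-average crop coefficient = 0.738.


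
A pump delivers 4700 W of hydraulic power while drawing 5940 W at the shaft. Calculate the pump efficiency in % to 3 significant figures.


Approach: apply the efficiency ratio, eta = (P_out/P_in)*100.
eta = (4700 / 5940) * 100 = 79.1 %
Therefore the pump efficiency = 79.1 %.


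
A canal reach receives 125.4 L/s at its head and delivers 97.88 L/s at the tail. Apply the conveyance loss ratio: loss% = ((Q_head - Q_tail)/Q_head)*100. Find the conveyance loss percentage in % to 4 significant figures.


loss = ((125.4 - 97.88)/125.4)*100 = 21.95 %
Therefore the conveyance loss percentage = 21.95 %.


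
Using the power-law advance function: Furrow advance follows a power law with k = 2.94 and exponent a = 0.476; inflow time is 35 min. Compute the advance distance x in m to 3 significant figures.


Approach: apply the power-law advance function, x = k*t^a.
x = 2.94 * 35^0.476 = 16.0 m
Therefore the advance distance x = 16.0 m.


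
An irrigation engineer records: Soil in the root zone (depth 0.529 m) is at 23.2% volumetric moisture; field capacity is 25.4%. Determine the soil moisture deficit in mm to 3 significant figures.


Approach: apply the soil moisture deficit relation, SMD = (FC - theta)/100 * depth * 1000.
SMD = (25.4 - 23.2)/100 * 0.529 * 1000 = 11.6 mm
Therefore the soil moisture deficit = 11.6 mm.


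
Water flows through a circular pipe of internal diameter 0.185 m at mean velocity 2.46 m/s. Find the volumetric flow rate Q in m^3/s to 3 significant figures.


Approach: apply the continuity equation for pipe flow, Q = A * v with A = pi*(D/2)^2.
A = pi*(0.185/2)^2 = 0.026880 m^2
Q = 0.026880 * 2.46 = 0.0661 m^3/s
Therefore the volumetric flow rate Q = 0.0661 m^3/s.


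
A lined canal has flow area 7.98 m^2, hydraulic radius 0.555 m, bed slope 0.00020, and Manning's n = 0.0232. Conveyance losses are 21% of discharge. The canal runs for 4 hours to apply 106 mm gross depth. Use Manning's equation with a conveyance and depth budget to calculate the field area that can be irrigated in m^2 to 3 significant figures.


Approach: apply Manning's equation with a conveyance and depth budget, Q = (1/n)*A*R^(2/3)*S^(1/2); Q_field = Q*(1-loss); Area = Q_field*t/(d/1000).
Step 1 — canal discharge (Manning's equation):
  Q = (1/0.0232) * 7.98 * 0.555^(2/3) * 0.00020^(1/2) = 3.2852 m^3/s
Step 2 — delivered flow: Q_field = 3.2852*(1 - 21/100) = 2.5953 m^3/s
Step 3 — volume delivered: V = 2.5953 * 4*3600 = 37372 m^3
Step 4 — area served: A = V / (depth/1000) = 37372 / 0.106 = 353000 m^2
Therefore the field area that can be irrigated = 353000 m^2.


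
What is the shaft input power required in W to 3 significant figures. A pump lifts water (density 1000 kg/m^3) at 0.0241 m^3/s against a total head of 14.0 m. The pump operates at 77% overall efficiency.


Approach: apply hydraulic power then efficiency conversion, P = rho*g*Q*H; P_in = P/eta.
Step 1 — hydraulic power (P = rho*g*Q*H):
  P = 1000 * 9.81 * 0.0241 * 14.0 = 3309.9 W
Step 2 — input power: P_in = P/eta = 3309.9 / 0.77 = 4300 W
Therefore the shaft input power required = 4300 W.


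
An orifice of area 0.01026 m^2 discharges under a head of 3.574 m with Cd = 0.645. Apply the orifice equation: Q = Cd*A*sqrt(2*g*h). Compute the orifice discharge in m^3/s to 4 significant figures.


Q = 0.645 * 0.01026 * sqrt(2*9.81*3.574) = 0.05542 m^3/s
Therefore the orifice discharge = 0.05542 m^3/s.


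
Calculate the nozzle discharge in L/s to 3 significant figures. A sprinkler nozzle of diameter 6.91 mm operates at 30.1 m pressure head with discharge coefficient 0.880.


Approach: apply the orifice equation, Q = Cd*A*sqrt(2*g*h), A = pi*(d/2)^2.
A = pi*(6.91e-3/2)^2 = 3.7501e-05 m^2
Q = 0.880 * 3.7501e-05 * sqrt(2*9.81*30.1) * 1000 = 0.802 L/s
Therefore the nozzle discharge = 0.802 L/s.


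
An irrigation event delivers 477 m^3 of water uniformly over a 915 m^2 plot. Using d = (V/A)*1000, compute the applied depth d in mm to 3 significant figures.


d = (477 / 915) * 1000 = 521 mm
Therefore the applied depth d = 521 mm.


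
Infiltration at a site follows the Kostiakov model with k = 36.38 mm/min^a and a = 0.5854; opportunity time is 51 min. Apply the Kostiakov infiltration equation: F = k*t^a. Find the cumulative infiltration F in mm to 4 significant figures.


F = 36.38 * 51^0.5854 = 363.5 mm
Therefore the cumulative infiltration F = 363.5 mm.


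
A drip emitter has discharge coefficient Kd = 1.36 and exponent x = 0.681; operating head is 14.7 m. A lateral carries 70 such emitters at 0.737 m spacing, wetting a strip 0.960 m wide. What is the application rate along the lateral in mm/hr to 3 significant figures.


Approach: apply the emitter equation with a lateral mass balance, q = Kd*h^x; Q = n*q; rate = Q/(n*spacing*width).
Step 1 — single emitter flow (q = Kd*h^x):
  q = 1.36 * 14.7^0.681 = 8.4817 L/hr
Step 2 — total lateral flow: Q = 70 * 8.4817 = 593.72 L/hr
Step 3 — wetted area: A = 70 * 0.737 * 0.960 = 49.526 m^2
Step 4 — application rate: Q/A = 593.72/49.526 = 12.0 mm/hr
Therefore the application rate along the lateral = 12.0 mm/hr.


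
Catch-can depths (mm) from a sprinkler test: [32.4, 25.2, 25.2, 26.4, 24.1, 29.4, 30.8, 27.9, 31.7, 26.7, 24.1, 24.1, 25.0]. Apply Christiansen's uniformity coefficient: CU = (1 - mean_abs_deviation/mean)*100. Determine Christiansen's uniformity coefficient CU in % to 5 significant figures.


mean = 27.15385 mm
mean |d_i - mean| = 2.527811 mm
CU = (1 - 2.527811/27.15385)*100 = 90.691 %
Therefore Christiansen's uniformity coefficient CU = 90.691 %.


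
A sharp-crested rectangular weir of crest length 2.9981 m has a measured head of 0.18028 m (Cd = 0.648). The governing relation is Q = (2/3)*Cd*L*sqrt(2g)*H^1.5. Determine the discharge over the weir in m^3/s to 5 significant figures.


Q = (2/3)*0.648*2.9981*sqrt(2*9.81)*0.18028^1.5 = 0.43914 m^3/s
Therefore the discharge over the weir = 0.43914 m^3/s.


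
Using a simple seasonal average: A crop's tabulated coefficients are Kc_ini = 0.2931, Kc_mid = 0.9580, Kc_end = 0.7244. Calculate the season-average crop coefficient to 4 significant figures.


Approach: apply a simple seasonal average, Kc_avg = (Kc_ini + Kc_mid + Kc_end)/3.
Kc_avg = (0.2931 + 0.9580 + 0.7244)/3 = 0.6585
Therefore the season-average crop coefficient = 0.6585.


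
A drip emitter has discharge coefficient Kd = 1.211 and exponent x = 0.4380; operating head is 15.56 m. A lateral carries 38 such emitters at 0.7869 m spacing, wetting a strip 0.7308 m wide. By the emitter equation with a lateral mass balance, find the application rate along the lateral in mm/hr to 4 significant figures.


Approach: apply the emitter equation with a lateral mass balance, q = Kd*h^x; Q = n*q; rate = Q/(n*spacing*width).
Step 1 — single emitter flow (q = Kd*h^x):
  q = 1.211 * 15.56^0.4380 = 4.02944 L/hr
Step 2 — total lateral flow: Q = 38 * 4.02944 = 153.119 L/hr
Step 3 — wetted area: A = 38 * 0.7869 * 0.7308 = 21.8525 m^2
Step 4 — application rate: Q/A = 153.119/21.8525 = 7.007 mm/hr
Therefore the application rate along the lateral = 7.007 mm/hr.


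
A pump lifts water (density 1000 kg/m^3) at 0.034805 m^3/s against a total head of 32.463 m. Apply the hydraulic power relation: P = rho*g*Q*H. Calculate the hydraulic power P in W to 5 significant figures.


P = 1000 * 9.81 * 0.034805 * 32.463 = 11084 W
Therefore the hydraulic power P = 11084 W.


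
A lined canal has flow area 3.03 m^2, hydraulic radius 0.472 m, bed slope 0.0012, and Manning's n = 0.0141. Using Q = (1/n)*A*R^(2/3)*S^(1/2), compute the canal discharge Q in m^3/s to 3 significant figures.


Q = (1/0.0141) * 3.03 * 0.472^(2/3) * 0.0012^(1/2) = 4.51 m^3/s
Therefore the canal discharge Q = 4.51 m^3/s.


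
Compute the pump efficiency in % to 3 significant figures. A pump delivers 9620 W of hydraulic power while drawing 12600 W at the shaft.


Approach: apply the efficiency ratio, eta = (P_out/P_in)*100.
eta = (9620 / 12600) * 100 = 76.3 %
Therefore the pump efficiency = 76.3 %.


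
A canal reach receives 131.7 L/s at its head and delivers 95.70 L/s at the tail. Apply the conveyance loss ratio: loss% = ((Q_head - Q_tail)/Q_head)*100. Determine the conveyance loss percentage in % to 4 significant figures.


loss = ((131.7 - 95.70)/131.7)*100 = 27.33 %
Therefore the conveyance loss percentage = 27.33 %.


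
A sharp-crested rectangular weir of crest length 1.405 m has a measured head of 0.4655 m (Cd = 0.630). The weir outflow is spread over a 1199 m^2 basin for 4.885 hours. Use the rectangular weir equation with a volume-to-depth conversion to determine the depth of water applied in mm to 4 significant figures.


Approach: apply the rectangular weir equation with a volume-to-depth conversion, Q = (2/3)*Cd*L*sqrt(2g)*H^1.5; d = Q*t/A * 1000.
Step 1 — weir discharge:
  Q = (2/3)*0.630*1.405*sqrt(2*9.81)*0.4655^1.5 = 0.830146 m^3/s
Step 2 — volume: V = 0.830146 * 4.885*3600 = 14599.0 m^3
Step 3 — depth: d = V/A * 1000 = 14599.0/1199 * 1000 = 12180 mm
Therefore the depth of water applied = 12180 mm.


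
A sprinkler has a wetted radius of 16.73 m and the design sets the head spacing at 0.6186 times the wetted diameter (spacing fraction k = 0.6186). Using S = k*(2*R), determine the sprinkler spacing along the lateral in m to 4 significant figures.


S = 0.6186 * (2 * 16.73) = 20.70 m
Therefore the sprinkler spacing along the lateral = 20.70 m.


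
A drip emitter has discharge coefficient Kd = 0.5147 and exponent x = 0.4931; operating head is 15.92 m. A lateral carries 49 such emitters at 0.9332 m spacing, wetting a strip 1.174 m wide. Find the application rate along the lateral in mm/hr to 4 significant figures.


Approach: apply the emitter equation with a lateral mass balance, q = Kd*h^x; Q = n*q; rate = Q/(n*spacing*width).
Step 1 — single emitter flow (q = Kd*h^x):
  q = 0.5147 * 15.92^0.4931 = 2.01480 L/hr
Step 2 — total lateral flow: Q = 49 * 2.01480 = 98.7253 L/hr
Step 3 — wetted area: A = 49 * 0.9332 * 1.174 = 53.6833 m^2
Step 4 — application rate: Q/A = 98.7253/53.6833 = 1.839 mm/hr
Therefore the application rate along the lateral = 1.839 mm/hr.


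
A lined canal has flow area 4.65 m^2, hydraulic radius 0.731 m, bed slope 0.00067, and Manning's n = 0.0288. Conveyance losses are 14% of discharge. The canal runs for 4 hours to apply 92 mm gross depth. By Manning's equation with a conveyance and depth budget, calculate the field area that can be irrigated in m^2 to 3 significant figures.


Approach: apply Manning's equation with a conveyance and depth budget, Q = (1/n)*A*R^(2/3)*S^(1/2); Q_field = Q*(1-loss); Area = Q_field*t/(d/1000).
Step 1 — canal discharge (Manning's equation):
  Q = (1/0.0288) * 4.65 * 0.731^(2/3) * 0.00067^(1/2) = 3.3914 m^3/s
Step 2 — delivered flow: Q_field = 3.3914*(1 - 14/100) = 2.9166 m^3/s
Step 3 — volume delivered: V = 2.9166 * 4*3600 = 41999 m^3
Step 4 — area served: A = V / (depth/1000) = 41999 / 0.092 = 457000 m^2
Therefore the field area that can be irrigated = 457000 m^2.


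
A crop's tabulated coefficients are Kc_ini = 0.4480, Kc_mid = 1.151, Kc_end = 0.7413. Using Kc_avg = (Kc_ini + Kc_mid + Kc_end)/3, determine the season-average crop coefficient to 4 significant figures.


Kc_avg = (0.4480 + 1.151 + 0.7413)/3 = 0.7801
Therefore the season-average crop coefficient = 0.7801.


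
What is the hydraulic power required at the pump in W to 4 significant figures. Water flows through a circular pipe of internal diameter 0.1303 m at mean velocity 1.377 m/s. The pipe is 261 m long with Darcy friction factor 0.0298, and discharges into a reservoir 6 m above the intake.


Approach: apply continuity + Darcy-Weisbach + hydraulic power, Q = A*v; hf = f*(L/D)*(v^2/(2g)); H = static + hf; P = rho*g*Q*H.
Step 1 — flow rate (continuity, Q = A*v):
  A = pi*(0.1303/2)^2 = 0.0133346 m^2
  Q = 0.0133346 * 1.377 = 0.0183617 m^3/s
Step 2 — friction head loss (Darcy-Weisbach):
  hf = 0.0298 * (261/0.1303) * (1.377^2 / (2*9.81))
  hf = 5.76874 m
Step 3 — total head: H = 6 + 5.76874 = 11.7687 m
Step 4 — hydraulic power (P = rho*g*Q*H):
  P = 1000 * 9.81 * 0.0183617 * 11.7687 = 2120 W
Therefore the hydraulic power required at the pump = 2120 W.


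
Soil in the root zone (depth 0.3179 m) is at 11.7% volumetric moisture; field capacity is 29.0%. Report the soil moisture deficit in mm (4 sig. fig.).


Approach: apply the soil moisture deficit relation, SMD = (FC - theta)/100 * depth * 1000.
SMD = (29.0 - 11.7)/100 * 0.3179 * 1000 = 55.00 mm
Therefore the soil moisture deficit = 55.00 mm.


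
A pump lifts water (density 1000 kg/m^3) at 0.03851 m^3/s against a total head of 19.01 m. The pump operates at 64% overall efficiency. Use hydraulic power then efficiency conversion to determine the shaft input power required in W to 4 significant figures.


Approach: apply hydraulic power then efficiency conversion, P = rho*g*Q*H; P_in = P/eta.
Step 1 — hydraulic power (P = rho*g*Q*H):
  P = 1000 * 9.81 * 0.03851 * 19.01 = 7181.66 W
Step 2 — input power: P_in = P/eta = 7181.66 / 0.64 = 11220 W
Therefore the shaft input power required = 11220 W.


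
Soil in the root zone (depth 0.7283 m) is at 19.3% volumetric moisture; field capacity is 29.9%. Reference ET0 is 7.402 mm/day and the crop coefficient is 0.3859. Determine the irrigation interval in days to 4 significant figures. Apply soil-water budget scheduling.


Approach: apply soil-water budget scheduling, SMD = (FC-theta)/100*depth*1000; ETc = ET0*Kc; interval = SMD/ETc.
Step 1 — soil moisture deficit:
  SMD = (29.9 - 19.3)/100 * 0.7283 * 1000 = 77.1998 mm
Step 2 — daily crop ET (ETc = ET0*Kc):
  ETc = 7.402 * 0.3859 = 2.85643 mm/day
Step 3 — irrigation interval (SMD/ETc):
  interval = 77.1998 / 2.85643 = 27.03 days
Therefore the irrigation interval = 27.03 days.


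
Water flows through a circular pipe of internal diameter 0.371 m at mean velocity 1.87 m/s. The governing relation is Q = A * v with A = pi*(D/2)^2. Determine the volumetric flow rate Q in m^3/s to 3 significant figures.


A = pi*(0.371/2)^2 = 0.10810 m^2
Q = 0.10810 * 1.87 = 0.202 m^3/s
Therefore the volumetric flow rate Q = 0.202 m^3/s.


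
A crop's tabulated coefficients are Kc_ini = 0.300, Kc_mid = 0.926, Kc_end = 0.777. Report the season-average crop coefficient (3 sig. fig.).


Approach: apply a simple seasonal average, Kc_avg = (Kc_ini + Kc_mid + Kc_end)/3.
Kc_avg = (0.300 + 0.926 + 0.777)/3 = 0.668
Therefore the season-average crop coefficient = 0.668.


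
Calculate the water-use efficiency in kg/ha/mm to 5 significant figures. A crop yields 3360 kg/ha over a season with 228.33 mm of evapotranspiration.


Approach: apply the water-use efficiency ratio, WUE = yield/ET.
WUE = 3360 / 228.33 = 14.716 kg/ha/mm
Therefore the water-use efficiency = 14.716 kg/ha/mm.


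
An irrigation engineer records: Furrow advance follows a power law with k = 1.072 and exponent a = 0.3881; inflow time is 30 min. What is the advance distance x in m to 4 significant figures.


Approach: apply the power-law advance function, x = k*t^a.
x = 1.072 * 30^0.3881 = 4.013 m
Therefore the advance distance x = 4.013 m.


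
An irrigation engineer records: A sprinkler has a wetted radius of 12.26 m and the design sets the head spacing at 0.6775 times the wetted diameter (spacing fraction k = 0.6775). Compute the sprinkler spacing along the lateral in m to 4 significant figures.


Approach: apply the sprinkler spacing rule (spacing as a fraction of wetted diameter), S = k*(2*R).
S = 0.6775 * (2 * 12.26) = 16.61 m
Therefore the sprinkler spacing along the lateral = 16.61 m.


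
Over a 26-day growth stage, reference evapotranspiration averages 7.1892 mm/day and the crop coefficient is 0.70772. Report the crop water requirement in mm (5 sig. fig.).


Approach: apply the crop water requirement relation, CWR = ET0 * Kc * days.
CWR = 7.1892 * 0.70772 * 26 = 132.29 mm
Therefore the crop water requirement = 132.29 mm.


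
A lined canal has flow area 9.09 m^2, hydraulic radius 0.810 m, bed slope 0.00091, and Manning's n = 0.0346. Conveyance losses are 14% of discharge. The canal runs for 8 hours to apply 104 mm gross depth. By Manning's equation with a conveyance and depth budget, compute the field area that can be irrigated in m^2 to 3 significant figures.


Approach: apply Manning's equation with a conveyance and depth budget, Q = (1/n)*A*R^(2/3)*S^(1/2); Q_field = Q*(1-loss); Area = Q_field*t/(d/1000).
Step 1 — canal discharge (Manning's equation):
  Q = (1/0.0346) * 9.09 * 0.810^(2/3) * 0.00091^(1/2) = 6.8865 m^3/s
Step 2 — delivered flow: Q_field = 6.8865*(1 - 14/100) = 5.9224 m^3/s
Step 3 — volume delivered: V = 5.9224 * 8*3600 = 170560 m^3
Step 4 — area served: A = V / (depth/1000) = 170560 / 0.104 = 1640000 m^2
Therefore the field area that can be irrigated = 1640000 m^2.


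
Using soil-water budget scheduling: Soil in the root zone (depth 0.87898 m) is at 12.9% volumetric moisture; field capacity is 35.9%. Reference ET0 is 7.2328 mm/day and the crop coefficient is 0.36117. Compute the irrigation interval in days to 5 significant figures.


Approach: apply soil-water budget scheduling, SMD = (FC-theta)/100*depth*1000; ETc = ET0*Kc; interval = SMD/ETc.
Step 1 — soil moisture deficit:
  SMD = (35.9 - 12.9)/100 * 0.87898 * 1000 = 202.1654 mm
Step 2 — daily crop ET (ETc = ET0*Kc):
  ETc = 7.2328 * 0.36117 = 2.612270 mm/day
Step 3 — irrigation interval (SMD/ETc):
  interval = 202.1654 / 2.612270 = 77.391 days
Therefore the irrigation interval = 77.391 days.
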